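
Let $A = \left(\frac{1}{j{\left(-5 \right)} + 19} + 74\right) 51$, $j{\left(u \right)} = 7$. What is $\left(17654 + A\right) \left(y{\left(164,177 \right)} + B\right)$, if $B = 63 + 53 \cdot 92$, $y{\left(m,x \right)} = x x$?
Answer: $\frac{10103883986}{13} \approx 7.7722 \cdot 10^{8}$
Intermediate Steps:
$y{\left(m,x \right)} = x^{2}$
$B = 4939$ ($B = 63 + 4876 = 4939$)
$A = \frac{98175}{26}$ ($A = \left(\frac{1}{7 + 19} + 74\right) 51 = \left(\frac{1}{26} + 74\right) 51 = \frac{1925}{26} \cdot 51 = \frac{98175}{26} \approx 3776.0$)
$\left(17654 + A\right) \left(y{\left(164,177 \right)} + B\right) = \left(17654 + \frac{98175}{26}\right) \left(177^{2} + 4939\right) = \frac{557179 \left(31329 + 4939\right)}{26} = \frac{557179}{26} \cdot 36268 = \frac{10103883986}{13}$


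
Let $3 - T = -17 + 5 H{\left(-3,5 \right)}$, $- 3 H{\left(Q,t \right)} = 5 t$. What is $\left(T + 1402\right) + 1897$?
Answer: $\frac{10082}{3} \approx 3360.7$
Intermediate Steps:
$H{\left(Q,t \right)} = - \frac{5 t}{3}$
$T = \frac{185}{3}$ ($T = 3 - \left(-17 + 5 \left(\left(- \frac{5}{3}\right) 5\right)\right) = 3 - \left(-17 + 5 \left(- \frac{25}{3}\right)\right) = 3 - \left(-17 - \frac{125}{3}\right) = 3 - - \frac{176}{3} = 3 + \frac{176}{3} = \frac{185}{3} \approx 61.667$)
$\left(T + 1402\right) + 1897 = \left(\frac{185}{3} + 1402\right) + 1897 = \frac{4391}{3} + 1897 = \frac{10082}{3}$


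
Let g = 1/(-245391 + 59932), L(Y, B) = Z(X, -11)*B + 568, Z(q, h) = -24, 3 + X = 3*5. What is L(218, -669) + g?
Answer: 3083070415/185459 ≈ 16624.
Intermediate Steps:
X = 12 (X = -3 + 3*5 = -3 + 15 = 12)
L(Y, B) = 568 - 24*B (L(Y, B) = -24*B + 568 = 568 - 24*B)
g = -1/185459 (g = 1/(-185459) = -1/185459 ≈ -5.3920e-6)
L(218, -669) + g = (568 - 24*(-669)) - 1/185459 = (568 + 16056) - 1/185459 = 16624 - 1/185459 = 3083070415/185459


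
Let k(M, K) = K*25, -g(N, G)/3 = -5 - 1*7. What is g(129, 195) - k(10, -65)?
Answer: 1661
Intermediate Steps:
g(N, G) = 36 (g(N, G) = -3*(-5 - 1*7) = -3*(-5 - 7) = -3*(-12) = 36)
k(M, K) = 25*K
g(129, 195) - k(10, -65) = 36 - 25*(-65) = 36 - 1*(-1625) = 36 + 1625 = 1661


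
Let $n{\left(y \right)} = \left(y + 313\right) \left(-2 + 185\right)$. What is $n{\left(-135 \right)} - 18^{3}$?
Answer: $26742$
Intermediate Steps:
$n{\left(y \right)} = 57279 + 183 y$ ($n{\left(y \right)} = \left(313 + y\right) 183 = 57279 + 183 y$)
$n{\left(-135 \right)} - 18^{3} = \left(57279 + 183 \left(-135\right)\right) - 18^{3} = \left(57279 - 24705\right) - 5832 = 32574 - 5832 = 26742$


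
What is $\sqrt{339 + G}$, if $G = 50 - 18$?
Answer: $\sqrt{371} \approx 19.261$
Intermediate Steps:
$G = 32$
$\sqrt{339 + G} = \sqrt{339 + 32} = \sqrt{371}$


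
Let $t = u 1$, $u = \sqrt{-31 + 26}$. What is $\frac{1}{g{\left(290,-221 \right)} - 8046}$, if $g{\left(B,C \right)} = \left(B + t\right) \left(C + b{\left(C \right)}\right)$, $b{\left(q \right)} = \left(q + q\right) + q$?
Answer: $\frac{i}{2 \left(- 132203 i + 442 \sqrt{5}\right)} \approx -3.7818 \cdot 10^{-6} + 2.8273 \cdot 10^{-8} i$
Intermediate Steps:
$u = i \sqrt{5}$ ($u = \sqrt{-5} = i \sqrt{5} \approx 2.2361 i$)
$b{\left(q \right)} = 3 q$ ($b{\left(q \right)} = 2 q + q = 3 q$)
$t = i \sqrt{5}$ ($t = i \sqrt{5} \cdot 1 = i \sqrt{5} \approx 2.2361 i$)
$g{\left(B,C \right)} = 4 C \left(B + i \sqrt{5}\right)$ ($g{\left(B,C \right)} = \left(B + i \sqrt{5}\right) \left(C + 3 C\right) = \left(B + i \sqrt{5}\right) 4 C = 4 C \left(B + i \sqrt{5}\right)$)
$\frac{1}{g{\left(290,-221 \right)} - 8046} = \frac{1}{4 \left(-221\right) \left(290 + i \sqrt{5}\right) - 8046} = \frac{1}{\left(-256360 - 884 i \sqrt{5}\right) - 8046} = \frac{1}{-264406 - 884 i \sqrt{5}}$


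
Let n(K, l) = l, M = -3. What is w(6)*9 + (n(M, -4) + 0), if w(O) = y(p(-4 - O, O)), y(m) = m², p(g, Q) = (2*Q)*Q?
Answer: 46652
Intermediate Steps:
p(g, Q) = 2*Q²
w(O) = 4*O⁴ (w(O) = (2*O²)² = 4*O⁴)
w(6)*9 + (n(M, -4) + 0) = (4*6⁴)*9 + (-4 + 0) = (4*1296)*9 - 4 = 5184*9 - 4 = 46656 - 4 = 46652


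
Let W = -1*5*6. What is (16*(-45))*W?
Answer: 21600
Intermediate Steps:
W = -30 (W = -5*6 = -30)
(16*(-45))*W = (16*(-45))*(-30) = -720*(-30) = 21600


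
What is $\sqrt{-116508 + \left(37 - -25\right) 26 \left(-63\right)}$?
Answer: $4 i \sqrt{13629} \approx 466.97 i$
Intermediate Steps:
$\sqrt{-116508 + \left(37 - -25\right) 26 \left(-63\right)} = \sqrt{-116508 + \left(37 + 25\right) 26 \left(-63\right)} = \sqrt{-116508 + 62 \cdot 26 \left(-63\right)} = \sqrt{-116508 + 1612 \left(-63\right)} = \sqrt{-116508 - 101556} = \sqrt{-218064} = 4 i \sqrt{13629}$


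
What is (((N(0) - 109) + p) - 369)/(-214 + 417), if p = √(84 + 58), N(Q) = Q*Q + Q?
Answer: -478/203 + √142/203 ≈ -2.2960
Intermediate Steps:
N(Q) = Q + Q² (N(Q) = Q² + Q = Q + Q²)
p = √142 ≈ 11.916
(((N(0) - 109) + p) - 369)/(-214 + 417) = (((0*(1 + 0) - 109) + √142) - 369)/(-214 + 417) = (((0*1 - 109) + √142) - 369)/203 = (((0 - 109) + √142) - 369)*(1/203) = ((-109 + √142) - 369)*(1/203) = (-478 + √142)*(1/203) = -478/203 + √142/203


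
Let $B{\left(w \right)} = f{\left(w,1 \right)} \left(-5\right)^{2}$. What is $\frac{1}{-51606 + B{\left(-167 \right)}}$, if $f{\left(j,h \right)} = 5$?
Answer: $- \frac{1}{51481} \approx -1.9425 \cdot 10^{-5}$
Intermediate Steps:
$B{\left(w \right)} = 125$ ($B{\left(w \right)} = 5 \left(-5\right)^{2} = 5 \cdot 25 = 125$)
$\frac{1}{-51606 + B{\left(-167 \right)}} = \frac{1}{-51606 + 125} = \frac{1}{-51481} = - \frac{1}{51481}$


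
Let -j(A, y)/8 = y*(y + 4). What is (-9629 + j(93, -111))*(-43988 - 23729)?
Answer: 7086245465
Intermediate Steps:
j(A, y) = -8*y*(4 + y) (j(A, y) = -8*y*(y + 4) = -8*y*(4 + y))
(-9629 + j(93, -111))*(-43988 - 23729) = (-9629 - 8*(-111)*(4 - 111))*(-43988 - 23729) = (-9629 - 8*(-111)*(-107))*(-67717) = (-9629 - 95016)*(-67717) = -104645*(-67717) = 7086245465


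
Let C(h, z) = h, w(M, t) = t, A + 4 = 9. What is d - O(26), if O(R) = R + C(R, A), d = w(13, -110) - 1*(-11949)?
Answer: 11787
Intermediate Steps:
A = 5 (A = -4 + 9 = 5)
d = 11839 (d = -110 - 1*(-11949) = -110 + 11949 = 11839)
O(R) = 2*R (O(R) = R + R = 2*R)
d - O(26) = 11839 - 2*26 = 11839 - 1*52 = 11839 - 52 = 11787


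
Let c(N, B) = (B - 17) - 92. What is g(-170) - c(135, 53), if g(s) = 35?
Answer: 91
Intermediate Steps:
c(N, B) = -109 + B (c(N, B) = (-17 + B) - 92 = -109 + B)
g(-170) - c(135, 53) = 35 - (-109 + 53) = 35 - 1*(-56) = 35 + 56 = 91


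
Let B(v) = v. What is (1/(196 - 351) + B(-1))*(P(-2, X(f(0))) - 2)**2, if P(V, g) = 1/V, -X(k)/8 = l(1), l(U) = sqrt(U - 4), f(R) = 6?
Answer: -195/31 ≈ -6.2903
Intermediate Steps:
l(U) = sqrt(-4 + U)
X(k) = -8*I*sqrt(3) (X(k) = -8*sqrt(-4 + 1) = -8*I*sqrt(3))
(1/(196 - 351) + B(-1))*(P(-2, X(f(0))) - 2)**2 = (1/(196 - 351) - 1)*(1/(-2) - 2)**2 = (1/(-155) - 1)*(-1/2 - 2)**2 = (-1/155 - 1)*(-5/2)**2 = -156/155*25/4 = -195/31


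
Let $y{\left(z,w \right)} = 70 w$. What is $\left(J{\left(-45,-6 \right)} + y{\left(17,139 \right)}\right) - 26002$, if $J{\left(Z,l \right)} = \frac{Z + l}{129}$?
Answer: $- \frac{699713}{43} \approx -16272.0$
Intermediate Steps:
$J{\left(Z,l \right)} = \frac{Z}{129} + \frac{l}{129}$ ($J{\left(Z,l \right)} = \left(Z + l\right) \frac{1}{129} = \frac{Z}{129} + \frac{l}{129}$)
$\left(J{\left(-45,-6 \right)} + y{\left(17,139 \right)}\right) - 26002 = \left(\left(\frac{1}{129} \left(-45\right) + \frac{1}{129} \left(-6\right)\right) + 70 \cdot 139\right) - 26002 = \left(\left(- \frac{15}{43} - \frac{2}{43}\right) + 9730\right) - 26002 = \left(- \frac{17}{43} + 9730\right) - 26002 = \frac{418373}{43} - 26002 = - \frac{699713}{43}$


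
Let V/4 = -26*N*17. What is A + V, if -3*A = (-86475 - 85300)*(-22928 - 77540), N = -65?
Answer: -17257545940/3 ≈ -5.7525e+9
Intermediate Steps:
V = 114920 (V = 4*(-26*(-65)*17) = 4*(1690*17) = 4*28730 = 114920)
A = -17257890700/3 (A = -(-86475 - 85300)*(-22928 - 77540)/3 = -(-171775)*(-100468)/3 = -1/3*17257890700 = -17257890700/3 ≈ -5.7526e+9)
A + V = -17257890700/3 + 114920 = -17257545940/3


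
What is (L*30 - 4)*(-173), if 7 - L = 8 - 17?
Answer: -82348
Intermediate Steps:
L = 16 (L = 7 - (8 - 17) = 7 - 1*(-9) = 7 + 9 = 16)
(L*30 - 4)*(-173) = (16*30 - 4)*(-173) = (480 - 4)*(-173) = 476*(-173) = -82348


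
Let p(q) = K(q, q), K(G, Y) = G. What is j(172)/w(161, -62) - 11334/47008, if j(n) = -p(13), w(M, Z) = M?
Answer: -1217939/3784144 ≈ -0.32185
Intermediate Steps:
p(q) = q
j(n) = -13 (j(n) = -1*13 = -13)
j(172)/w(161, -62) - 11334/47008 = -13/161 - 11334/47008 = -13*1/161 - 11334*1/47008 = -13/161 - 5667/23504 = -1217939/3784144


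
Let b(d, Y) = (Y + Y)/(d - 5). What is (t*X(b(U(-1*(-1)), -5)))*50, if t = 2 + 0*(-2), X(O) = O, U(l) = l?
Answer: 250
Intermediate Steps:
b(d, Y) = 2*Y/(-5 + d) (b(d, Y) = (2*Y)/(-5 + d) = 2*Y/(-5 + d))
t = 2 (t = 2 + 0 = 2)
(t*X(b(U(-1*(-1)), -5)))*50 = (2*(2*(-5)/(-5 - 1*(-1))))*50 = (2*(2*(-5)/(-5 + 1)))*50 = (2*(2*(-5)/(-4)))*50 = (2*(2*(-5)*(-¼)))*50 = (2*(5/2))*50 = 5*50 = 250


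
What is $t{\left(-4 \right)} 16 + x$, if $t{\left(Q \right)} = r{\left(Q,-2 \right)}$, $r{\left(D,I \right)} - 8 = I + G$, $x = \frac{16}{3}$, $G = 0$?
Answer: $\frac{304}{3} \approx 101.33$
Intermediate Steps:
$x = \frac{16}{3}$ ($x = 16 \cdot \frac{1}{3} = \frac{16}{3} \approx 5.3333$)
$r{\left(D,I \right)} = 8 + I$ ($r{\left(D,I \right)} = 8 + \left(I + 0\right) = 8 + I$)
$t{\left(Q \right)} = 6$ ($t{\left(Q \right)} = 8 - 2 = 6$)
$t{\left(-4 \right)} 16 + x = 6 \cdot 16 + \frac{16}{3} = 96 + \frac{16}{3} = \frac{304}{3}$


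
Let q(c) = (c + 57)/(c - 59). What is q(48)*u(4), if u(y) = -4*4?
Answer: 1680/11 ≈ 152.73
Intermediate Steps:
u(y) = -16
q(c) = (57 + c)/(-59 + c)
q(48)*u(4) = ((57 + 48)/(-59 + 48))*(-16) = (105/(-11))*(-16) = -1/11*105*(-16) = -105/11*(-16) = 1680/11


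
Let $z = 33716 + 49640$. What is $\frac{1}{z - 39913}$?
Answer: $\frac{1}{43443} \approx 2.3019 \cdot 10^{-5}$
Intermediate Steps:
$z = 83356$
$\frac{1}{z - 39913} = \frac{1}{83356 - 39913} = \frac{1}{43443}$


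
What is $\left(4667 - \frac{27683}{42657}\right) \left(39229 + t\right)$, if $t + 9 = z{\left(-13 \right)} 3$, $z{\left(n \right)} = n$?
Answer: $\frac{7799077413016}{42657} \approx 1.8283 \cdot 10^{8}$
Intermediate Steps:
$t = -48$ ($t = -9 - 39 = -48$)
$\left(4667 - \frac{27683}{42657}\right) \left(39229 + t\right) = \left(4667 - \frac{27683}{42657}\right) \left(39229 - 48\right) = \left(4667 - \frac{27683}{42657}\right) 39181 = \frac{199052536}{42657} \cdot 39181 = \frac{7799077413016}{42657}$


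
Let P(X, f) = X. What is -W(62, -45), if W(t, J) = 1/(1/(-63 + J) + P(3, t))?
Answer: -108/323 ≈ -0.33437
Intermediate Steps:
W(t, J) = 1/(3 + 1/(-63 + J)) (W(t, J) = 1/(1/(-63 + J) + 3) = 1/(3 + 1/(-63 + J)))
-W(62, -45) = -(-63 - 45)/(-188 + 3*(-45)) = -(-108)/(-188 - 135) = -(-108)/(-323) = -(-1)*(-108)/323 = -1*108/323 = -108/323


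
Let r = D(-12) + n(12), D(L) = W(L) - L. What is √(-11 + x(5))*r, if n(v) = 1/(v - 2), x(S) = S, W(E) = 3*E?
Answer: -239*I*√6/10 ≈ -58.543*I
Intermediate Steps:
D(L) = 2*L (D(L) = 3*L - L = 2*L)
n(v) = 1/(-2 + v)
r = -239/10 (r = 2*(-12) + 1/(-2 + 12) = -24 + 1/10 = -24 + ⅒ = -239/10 ≈ -23.900)
√(-11 + x(5))*r = √(-11 + 5)*(-239/10) = √(-6)*(-239/10) = (I*√6)*(-239/10) = -239*I*√6/10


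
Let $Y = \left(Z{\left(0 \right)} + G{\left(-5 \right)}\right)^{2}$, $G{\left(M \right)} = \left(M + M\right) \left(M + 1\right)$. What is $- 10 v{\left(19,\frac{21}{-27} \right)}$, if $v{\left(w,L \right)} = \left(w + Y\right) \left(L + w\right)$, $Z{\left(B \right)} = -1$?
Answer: $- \frac{2525600}{9} \approx -2.8062 \cdot 10^{5}$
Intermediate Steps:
$G{\left(M \right)} = 2 M \left(1 + M\right)$
$Y = 1521$ ($Y = \left(-1 + 2 \left(-5\right) \left(1 - 5\right)\right)^{2} = \left(-1 + 2 \left(-5\right) \left(-4\right)\right)^{2} = \left(-1 + 40\right)^{2} = 39^{2} = 1521$)
$v{\left(w,L \right)} = \left(1521 + w\right) \left(L + w\right)$ ($v{\left(w,L \right)} = \left(w + 1521\right) \left(L + w\right) = \left(1521 + w\right) \left(L + w\right)$)
$- 10 v{\left(19,\frac{21}{-27} \right)} = - 10 \left(19^{2} + 1521 \frac{21}{-27} + 1521 \cdot 19 + \frac{21}{-27} \cdot 19\right) = - 10 \left(361 + 1521 \cdot 21 \left(- \frac{1}{27}\right) + 28899 + 21 \left(- \frac{1}{27}\right) 19\right) = - 10 \left(361 + 1521 \left(- \frac{7}{9}\right) + 28899 - \frac{133}{9}\right) = - 10 \left(361 - 1183 + 28899 - \frac{133}{9}\right) = \left(-10\right) \frac{252560}{9} = - \frac{2525600}{9}$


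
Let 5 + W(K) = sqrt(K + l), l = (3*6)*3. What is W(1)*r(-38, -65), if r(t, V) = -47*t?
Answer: -8930 + 1786*sqrt(55) ≈ 4315.3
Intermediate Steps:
l = 54 (l = 18*3 = 54)
W(K) = -5 + sqrt(54 + K) (W(K) = -5 + sqrt(K + 54) = -5 + sqrt(54 + K))
W(1)*r(-38, -65) = (-5 + sqrt(54 + 1))*(-47*(-38)) = (-5 + sqrt(55))*1786 = -8930 + 1786*sqrt(55)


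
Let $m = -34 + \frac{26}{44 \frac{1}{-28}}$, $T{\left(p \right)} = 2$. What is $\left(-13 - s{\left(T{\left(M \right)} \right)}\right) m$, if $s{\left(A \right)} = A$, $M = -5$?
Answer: $\frac{8340}{11} \approx 758.18$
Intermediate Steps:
$m = - \frac{556}{11}$ ($m = -34 + \frac{26}{44 \left(- \frac{1}{28}\right)} = -34 + \frac{26}{- \frac{11}{7}} = -34 + 26 \left(- \frac{7}{11}\right) = -34 - \frac{182}{11} = - \frac{556}{11} \approx -50.545$)
$\left(-13 - s{\left(T{\left(M \right)} \right)}\right) m = \left(-13 - 2\right) \left(- \frac{556}{11}\right) = \left(-15\right) \left(- \frac{556}{11}\right) = \frac{8340}{11}$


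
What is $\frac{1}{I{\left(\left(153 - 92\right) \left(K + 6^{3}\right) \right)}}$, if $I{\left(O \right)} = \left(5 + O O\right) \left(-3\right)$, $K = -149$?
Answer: $- \frac{1}{50110722} \approx -1.9956 \cdot 10^{-8}$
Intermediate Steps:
$I{\left(O \right)} = -15 - 3 O^{2}$ ($I{\left(O \right)} = \left(5 + O^{2}\right) \left(-3\right) = -15 - 3 O^{2}$)
$\frac{1}{I{\left(\left(153 - 92\right) \left(K + 6^{3}\right) \right)}} = \frac{1}{-15 - 3 \left(\left(153 - 92\right) \left(-149 + 6^{3}\right)\right)^{2}} = \frac{1}{-15 - 3 \left(61 \left(-149 + 216\right)\right)^{2}} = \frac{1}{-15 - 3 \left(61 \cdot 67\right)^{2}} = \frac{1}{-15 - 3 \cdot 4087^{2}} = \frac{1}{-15 - 50110707} = \frac{1}{-50110722} = - \frac{1}{50110722}$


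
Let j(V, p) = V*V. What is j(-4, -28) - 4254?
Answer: -4238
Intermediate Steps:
j(V, p) = V²
j(-4, -28) - 4254 = (-4)² - 4254 = 16 - 4254 = -4238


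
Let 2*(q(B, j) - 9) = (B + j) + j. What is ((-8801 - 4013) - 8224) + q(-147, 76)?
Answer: -42053/2 ≈ -21027.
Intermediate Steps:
q(B, j) = 9 + j + B/2 (q(B, j) = 9 + ((B + j) + j)/2 = 9 + (B + 2*j)/2 = 9 + (j + B/2) = 9 + j + B/2)
((-8801 - 4013) - 8224) + q(-147, 76) = ((-8801 - 4013) - 8224) + (9 + 76 + (1/2)*(-147)) = (-12814 - 8224) + (9 + 76 - 147/2) = -21038 + 23/2 = -42053/2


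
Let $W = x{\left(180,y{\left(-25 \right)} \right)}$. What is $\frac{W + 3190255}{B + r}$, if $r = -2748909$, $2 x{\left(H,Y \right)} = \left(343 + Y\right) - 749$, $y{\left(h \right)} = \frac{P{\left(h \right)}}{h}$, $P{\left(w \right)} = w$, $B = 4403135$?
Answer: $\frac{6380105}{3308452} \approx 1.9284$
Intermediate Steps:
$y{\left(h \right)} = 1$ ($y{\left(h \right)} = \frac{h}{h} = 1$)
$x{\left(H,Y \right)} = -203 + \frac{Y}{2}$ ($x{\left(H,Y \right)} = \frac{\left(343 + Y\right) - 749}{2} = \frac{-406 + Y}{2} = -203 + \frac{Y}{2}$)
$W = - \frac{405}{2}$ ($W = -203 + \frac{1}{2} \cdot 1 = -203 + \frac{1}{2} = - \frac{405}{2} \approx -202.5$)
$\frac{W + 3190255}{B + r} = \frac{- \frac{405}{2} + 3190255}{4403135 - 2748909} = \frac{6380105}{2 \cdot 1654226} = \frac{6380105}{2} \cdot \frac{1}{1654226} = \frac{6380105}{3308452}$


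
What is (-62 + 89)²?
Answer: 729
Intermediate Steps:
(-62 + 89)² = 27² = 729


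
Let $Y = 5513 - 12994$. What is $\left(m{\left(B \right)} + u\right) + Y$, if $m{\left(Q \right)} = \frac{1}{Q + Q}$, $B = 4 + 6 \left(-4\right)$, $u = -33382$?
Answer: $- \frac{1634521}{40} \approx -40863.0$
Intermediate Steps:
$B = -20$ ($B = 4 - 24 = -20$)
$m{\left(Q \right)} = \frac{1}{2 Q}$
$Y = -7481$ ($Y = 5513 - 12994 = -7481$)
$\left(m{\left(B \right)} + u\right) + Y = \left(\frac{1}{2 \left(-20\right)} - 33382\right) - 7481 = \left(\frac{1}{2} \left(- \frac{1}{20}\right) - 33382\right) - 7481 = \left(- \frac{1}{40} - 33382\right) - 7481 = - \frac{1335281}{40} - 7481 = - \frac{1634521}{40}$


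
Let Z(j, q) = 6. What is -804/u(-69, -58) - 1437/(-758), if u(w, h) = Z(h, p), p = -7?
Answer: -100135/758 ≈ -132.10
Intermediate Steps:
u(w, h) = 6
-804/u(-69, -58) - 1437/(-758) = -804/6 - 1437/(-758) = -804*⅙ - 1437*(-1/758) = -134 + 1437/758 = -100135/758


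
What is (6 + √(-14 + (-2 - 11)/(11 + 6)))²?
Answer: (102 + I*√4267)²/289 ≈ 21.235 + 46.11*I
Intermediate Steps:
(6 + √(-14 + (-2 - 11)/(11 + 6)))² = (6 + √(-14 - 13/17))² = (6 + √(-251/17))² = (6 + I*√4267/17)²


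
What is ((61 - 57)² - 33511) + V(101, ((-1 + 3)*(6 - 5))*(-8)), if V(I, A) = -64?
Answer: -33559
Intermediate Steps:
((61 - 57)² - 33511) + V(101, ((-1 + 3)*(6 - 5))*(-8)) = ((61 - 57)² - 33511) - 64 = (4² - 33511) - 64 = (16 - 33511) - 64 = -33495 - 64 = -33559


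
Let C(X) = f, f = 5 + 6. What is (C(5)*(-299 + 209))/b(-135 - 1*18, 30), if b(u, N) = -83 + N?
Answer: 990/53 ≈ 18.679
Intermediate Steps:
f = 11
C(X) = 11
(C(5)*(-299 + 209))/b(-135 - 1*18, 30) = (11*(-299 + 209))/(-83 + 30) = (11*(-90))/(-53) = -990*(-1/53) = 990/53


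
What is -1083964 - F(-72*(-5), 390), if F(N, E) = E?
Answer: -1084354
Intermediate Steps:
-1083964 - F(-72*(-5), 390) = -1083964 - 1*390 = -1083964 - 390 = -1084354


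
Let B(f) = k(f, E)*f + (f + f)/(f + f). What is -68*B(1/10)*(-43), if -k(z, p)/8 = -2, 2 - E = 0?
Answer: 38012/5 ≈ 7602.4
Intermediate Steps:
E = 2 (E = 2 - 1*0 = 2 + 0 = 2)
k(z, p) = 16 (k(z, p) = -8*(-2) = 16)
B(f) = 1 + 16*f (B(f) = 16*f + (f + f)/(f + f) = 16*f + (2*f)/((2*f)) = 16*f + (2*f)*(1/(2*f)) = 16*f + 1 = 1 + 16*f)
-68*B(1/10)*(-43) = -68*(1 + 16/10)*(-43) = -68*(1 + 16*(⅒))*(-43) = -68*(1 + 8/5)*(-43) = -68*13/5*(-43) = -884/5*(-43) = 38012/5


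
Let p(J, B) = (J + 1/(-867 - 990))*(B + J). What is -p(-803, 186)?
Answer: -920053124/1857 ≈ -4.9545e+5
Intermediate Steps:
p(J, B) = (-1/1857 + J)*(B + J) (p(J, B) = (J + 1/(-1857))*(B + J) = (J - 1/1857)*(B + J) = (-1/1857 + J)*(B + J))
-p(-803, 186) = -((-803)² - 1/1857*186 - 1/1857*(-803) + 186*(-803)) = -(644809 - 62/619 + 803/1857 - 149358) = -1*920053124/1857 = -920053124/1857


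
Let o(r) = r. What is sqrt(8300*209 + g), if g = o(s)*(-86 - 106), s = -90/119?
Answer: 2*sqrt(6141785755)/119 ≈ 1317.1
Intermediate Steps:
s = -90/119 (s = -90*1/119 = -90/119 ≈ -0.75630)
g = 17280/119 (g = -90*(-86 - 106)/119 = -90/119*(-192) = 17280/119 ≈ 145.21)
sqrt(8300*209 + g) = sqrt(8300*209 + 17280/119) = sqrt(1734700 + 17280/119) = sqrt(206446580/119) = 2*sqrt(6141785755)/119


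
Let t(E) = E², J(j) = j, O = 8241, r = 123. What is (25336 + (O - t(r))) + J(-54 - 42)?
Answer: 18352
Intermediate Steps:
(25336 + (O - t(r))) + J(-54 - 42) = (25336 + (8241 - 1*123²)) + (-54 - 42) = (25336 + (8241 - 1*15129)) - 96 = (25336 + (8241 - 15129)) - 96 = (25336 - 6888) - 96 = 18448 - 96 = 18352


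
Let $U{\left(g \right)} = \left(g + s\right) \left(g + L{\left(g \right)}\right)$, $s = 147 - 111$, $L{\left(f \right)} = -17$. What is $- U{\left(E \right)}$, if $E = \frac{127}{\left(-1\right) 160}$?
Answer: $\frac{16037151}{25600} \approx 626.45$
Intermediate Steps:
$s = 36$ ($s = 147 - 111 = 36$)
$E = - \frac{127}{160}$ ($E = \frac{127}{-160} = 127 \left(- \frac{1}{160}\right) = - \frac{127}{160} \approx -0.79375$)
$U{\left(g \right)} = \left(-17 + g\right) \left(36 + g\right)$ ($U{\left(g \right)} = \left(g + 36\right) \left(g - 17\right) = \left(36 + g\right) \left(-17 + g\right) = \left(-17 + g\right) \left(36 + g\right)$)
$- U{\left(E \right)} = - (-612 + \left(- \frac{127}{160}\right)^{2} + 19 \left(- \frac{127}{160}\right)) = - (-612 + \frac{16129}{25600} - \frac{2413}{160}) = \left(-1\right) \left(- \frac{16037151}{25600}\right) = \frac{16037151}{25600}$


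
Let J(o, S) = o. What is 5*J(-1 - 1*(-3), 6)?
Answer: 10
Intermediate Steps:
5*J(-1 - 1*(-3), 6) = 5*(-1 - 1*(-3)) = 5*(-1 + 3) = 5*2 = 10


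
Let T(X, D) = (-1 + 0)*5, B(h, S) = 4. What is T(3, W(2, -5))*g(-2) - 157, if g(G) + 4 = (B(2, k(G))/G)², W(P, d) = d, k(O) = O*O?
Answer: -157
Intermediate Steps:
k(O) = O²
T(X, D) = -5 (T(X, D) = -1*5 = -5)
g(G) = -4 + 16/G² (g(G) = -4 + (4/G)² = -4 + 16/G²)
T(3, W(2, -5))*g(-2) - 157 = -5*(-4 + 16/(-2)²) - 157 = -5*(-4 + 16*(¼)) - 157 = -5*(-4 + 4) - 157 = -5*0 - 157 = 0 - 157 = -157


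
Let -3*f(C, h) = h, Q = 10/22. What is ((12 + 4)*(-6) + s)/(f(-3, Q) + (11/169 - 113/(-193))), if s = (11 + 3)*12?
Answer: 77497992/537175 ≈ 144.27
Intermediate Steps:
Q = 5/11 (Q = 10*(1/22) = 5/11 ≈ 0.45455)
f(C, h) = -h/3
s = 168 (s = 14*12 = 168)
((12 + 4)*(-6) + s)/(f(-3, Q) + (11/169 - 113/(-193))) = ((12 + 4)*(-6) + 168)/(-1/3*5/11 + (11/169 - 113/(-193))) = (16*(-6) + 168)/(-5/33 + (11*(1/169) - 113*(-1/193))) = (-96 + 168)/(-5/33 + (11/169 + 113/193)) = 72/(-5/33 + 21220/32617) = 72/(537175/1076361) = 72*(1076361/537175) = 77497992/537175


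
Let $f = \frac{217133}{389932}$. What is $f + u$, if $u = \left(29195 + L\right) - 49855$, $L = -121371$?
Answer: $- \frac{55382214759}{389932} \approx -1.4203 \cdot 10^{5}$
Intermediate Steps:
$f = \frac{217133}{389932}$ ($f = 217133 \cdot \frac{1}{389932} = \frac{217133}{389932} \approx 0.55685$)
$u = -142031$ ($u = \left(29195 - 121371\right) - 49855 = -92176 - 49855 = -142031$)
$f + u = \frac{217133}{389932} - 142031 = - \frac{55382214759}{389932}$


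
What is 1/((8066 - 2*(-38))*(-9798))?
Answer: -1/79775316 ≈ -1.2535e-8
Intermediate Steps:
1/((8066 - 2*(-38))*(-9798)) = -1/9798/(8066 + 76) = -1/9798/8142 = (1/8142)*(-1/9798) = -1/79775316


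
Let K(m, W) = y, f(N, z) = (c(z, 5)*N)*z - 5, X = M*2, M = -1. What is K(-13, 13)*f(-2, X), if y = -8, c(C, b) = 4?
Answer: -88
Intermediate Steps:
X = -2 (X = -1*2 = -2)
f(N, z) = -5 + 4*N*z (f(N, z) = (4*N)*z - 5 = 4*N*z - 5 = -5 + 4*N*z)
K(m, W) = -8
K(-13, 13)*f(-2, X) = -8*(-5 + 4*(-2)*(-2)) = -8*(-5 + 16) = -8*11 = -88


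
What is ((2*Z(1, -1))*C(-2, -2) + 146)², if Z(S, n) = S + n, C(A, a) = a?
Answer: 21316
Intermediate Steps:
((2*Z(1, -1))*C(-2, -2) + 146)² = ((2*(1 - 1))*(-2) + 146)² = ((2*0)*(-2) + 146)² = (0*(-2) + 146)² = (0 + 146)² = 146² = 21316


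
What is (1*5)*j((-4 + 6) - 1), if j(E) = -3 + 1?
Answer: -10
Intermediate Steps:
j(E) = -2
(1*5)*j((-4 + 6) - 1) = (1*5)*(-2) = 5*(-2) = -10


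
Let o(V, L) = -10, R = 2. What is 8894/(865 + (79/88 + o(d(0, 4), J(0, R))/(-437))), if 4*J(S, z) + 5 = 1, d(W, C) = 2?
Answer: 342027664/33299843 ≈ 10.271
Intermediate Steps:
J(S, z) = -1 (J(S, z) = -5/4 + (¼)*1 = -5/4 + ¼ = -1)
8894/(865 + (79/88 + o(d(0, 4), J(0, R))/(-437))) = 8894/(865 + (79/88 - 10/(-437))) = 8894/(865 + (79*(1/88) - 10*(-1/437))) = 8894/(865 + (79/88 + 10/437)) = 8894/(865 + 35403/38456) = 8894/(33299843/38456) = 8894*(38456/33299843) = 342027664/33299843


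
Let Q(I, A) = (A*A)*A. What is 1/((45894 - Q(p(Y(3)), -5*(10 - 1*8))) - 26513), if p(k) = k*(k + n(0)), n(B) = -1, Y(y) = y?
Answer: 1/20381 ≈ 4.9065e-5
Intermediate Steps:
p(k) = k*(-1 + k) (p(k) = k*(k - 1) = k*(-1 + k))
Q(I, A) = A³ (Q(I, A) = A²*A = A³)
1/((45894 - Q(p(Y(3)), -5*(10 - 1*8))) - 26513) = 1/((45894 - (-5*(10 - 1*8))³) - 26513) = 1/((45894 - (-5*(10 - 8))³) - 26513) = 1/((45894 - (-5*2)³) - 26513) = 1/((45894 - 1*(-10)³) - 26513) = 1/((45894 - 1*(-1000)) - 26513) = 1/((45894 + 1000) - 26513) = 1/(46894 - 26513) = 1/20381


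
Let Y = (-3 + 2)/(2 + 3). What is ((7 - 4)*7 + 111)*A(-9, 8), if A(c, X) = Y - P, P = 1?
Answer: -792/5 ≈ -158.40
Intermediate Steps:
Y = -⅕ (Y = -1/5 = -1*⅕ = -⅕ ≈ -0.20000)
A(c, X) = -6/5 (A(c, X) = -⅕ - 1*1 = -⅕ - 1 = -6/5)
((7 - 4)*7 + 111)*A(-9, 8) = ((7 - 4)*7 + 111)*(-6/5) = (3*7 + 111)*(-6/5) = (21 + 111)*(-6/5) = 132*(-6/5) = -792/5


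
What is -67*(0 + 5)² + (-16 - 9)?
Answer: -1700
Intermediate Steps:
-67*(0 + 5)² + (-16 - 9) = -67*5² - 25 = -67*25 - 25 = -1675 - 25 = -1700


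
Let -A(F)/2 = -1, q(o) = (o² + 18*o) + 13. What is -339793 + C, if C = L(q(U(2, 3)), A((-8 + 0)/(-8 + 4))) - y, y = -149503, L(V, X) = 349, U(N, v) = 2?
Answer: -189941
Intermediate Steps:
q(o) = 13 + o² + 18*o
A(F) = 2 (A(F) = -2*(-1) = 2)
C = 149852 (C = 349 - 1*(-149503) = 349 + 149503 = 149852)
-339793 + C = -339793 + 149852 = -189941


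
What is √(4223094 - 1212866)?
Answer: 26*√4453 ≈ 1735.0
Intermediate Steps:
√(4223094 - 1212866) = √3010228 = 26*√4453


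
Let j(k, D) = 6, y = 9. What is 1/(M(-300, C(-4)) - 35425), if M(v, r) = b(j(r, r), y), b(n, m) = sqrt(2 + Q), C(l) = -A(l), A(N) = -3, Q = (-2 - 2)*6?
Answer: -35425/1254930647 - I*sqrt(22)/1254930647 ≈ -2.8229e-5 - 3.7376e-9*I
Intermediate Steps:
Q = -24 (Q = -4*6 = -24)
C(l) = 3 (C(l) = -1*(-3) = 3)
b(n, m) = I*sqrt(22) (b(n, m) = sqrt(2 - 24) = sqrt(-22) = I*sqrt(22))
M(v, r) = I*sqrt(22)
1/(M(-300, C(-4)) - 35425) = 1/(I*sqrt(22) - 35425) = 1/(-35425 + I*sqrt(22))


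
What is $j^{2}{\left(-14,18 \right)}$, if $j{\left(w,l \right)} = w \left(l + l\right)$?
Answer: $254016$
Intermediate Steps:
$j{\left(w,l \right)} = 2 l w$ ($j{\left(w,l \right)} = w 2 l = 2 l w$)
$j^{2}{\left(-14,18 \right)} = \left(2 \cdot 18 \left(-14\right)\right)^{2} = \left(-504\right)^{2} = 254016$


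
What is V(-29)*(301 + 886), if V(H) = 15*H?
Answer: -516345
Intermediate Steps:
V(-29)*(301 + 886) = (15*(-29))*(301 + 886) = -435*1187 = -516345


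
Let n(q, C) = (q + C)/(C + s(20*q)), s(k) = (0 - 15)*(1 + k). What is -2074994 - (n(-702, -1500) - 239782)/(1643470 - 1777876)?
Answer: -9718684904900102/4683713085 ≈ -2.0750e+6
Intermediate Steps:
s(k) = -15 - 15*k (s(k) = -15*(1 + k) = -15 - 15*k)
n(q, C) = (C + q)/(-15 + C - 300*q) (n(q, C) = (q + C)/(C + (-15 - 300*q)) = (C + q)/(C + (-15 - 300*q)) = (C + q)/(-15 + C - 300*q))
-2074994 - (n(-702, -1500) - 239782)/(1643470 - 1777876) = -2074994 - ((-1*(-1500) - 1*(-702))/(15 - 1*(-1500) + 300*(-702)) - 239782)/(1643470 - 1777876) = -2074994 - ((1500 + 702)/(15 + 1500 - 210600) - 239782)/(-134406) = -2074994 - (2202/(-209085) - 239782)*(-1)/134406 = -2074994 - (-1/209085*2202 - 239782)*(-1)/134406 = -2074994 - (-734/69695 - 239782)*(-1)/134406 = -2074994 - (-16711607224)*(-1)/(69695*134406) = -2074994 - 1*8355803612/4683713085 = -2074994 - 8355803612/4683713085 = -9718684904900102/4683713085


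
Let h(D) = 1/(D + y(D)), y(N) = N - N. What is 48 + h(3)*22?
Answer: 166/3 ≈ 55.333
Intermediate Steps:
y(N) = 0
h(D) = 1/D (h(D) = 1/(D + 0) = 1/D)
48 + h(3)*22 = 48 + 22/3 = 166/3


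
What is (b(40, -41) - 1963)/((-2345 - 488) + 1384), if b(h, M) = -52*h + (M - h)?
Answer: 4124/1449 ≈ 2.8461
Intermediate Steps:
b(h, M) = M - 53*h
(b(40, -41) - 1963)/((-2345 - 488) + 1384) = ((-41 - 53*40) - 1963)/((-2345 - 488) + 1384) = ((-41 - 2120) - 1963)/(-2833 + 1384) = (-2161 - 1963)/(-1449) = -4124*(-1/1449) = 4124/1449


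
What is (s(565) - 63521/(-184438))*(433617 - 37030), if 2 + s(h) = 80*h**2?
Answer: 1867995100201204615/184438 ≈ 1.0128e+13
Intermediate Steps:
s(h) = -2 + 80*h**2
(s(565) - 63521/(-184438))*(433617 - 37030) = ((-2 + 80*565**2) - 63521/(-184438))*(433617 - 37030) = ((-2 + 80*319225) - 63521*(-1/184438))*396587 = ((-2 + 25538000) + 63521/184438)*396587 = (25537998 + 63521/184438)*396587 = (4710177338645/184438)*396587 = 1867995100201204615/184438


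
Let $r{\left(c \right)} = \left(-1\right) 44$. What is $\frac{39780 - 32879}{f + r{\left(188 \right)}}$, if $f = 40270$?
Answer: $\frac{6901}{40226} \approx 0.17156$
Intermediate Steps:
$r{\left(c \right)} = -44$
$\frac{39780 - 32879}{f + r{\left(188 \right)}} = \frac{39780 - 32879}{40270 - 44} = \frac{6901}{40226}$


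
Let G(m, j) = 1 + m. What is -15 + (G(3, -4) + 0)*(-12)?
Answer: -63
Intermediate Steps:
-15 + (G(3, -4) + 0)*(-12) = -15 + ((1 + 3) + 0)*(-12) = -15 + (4 + 0)*(-12) = -15 + 4*(-12) = -15 - 48 = -63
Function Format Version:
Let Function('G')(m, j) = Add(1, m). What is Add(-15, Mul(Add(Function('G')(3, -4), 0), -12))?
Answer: -63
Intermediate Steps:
Add(-15, Mul(Add(Function('G')(3, -4), 0), -12)) = Add(-15, Mul(Add(Add(1, 3), 0), -12)) = Add(-15, Mul(Add(4, 0), -12)) = Add(-15, Mul(4, -12)) = Add(-15, -48) = -63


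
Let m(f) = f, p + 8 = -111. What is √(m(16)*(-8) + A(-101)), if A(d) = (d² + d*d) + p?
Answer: √20155 ≈ 141.97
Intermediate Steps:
p = -119 (p = -8 - 111 = -119)
A(d) = -119 + 2*d² (A(d) = (d² + d*d) - 119 = (d² + d²) - 119 = 2*d² - 119 = -119 + 2*d²)
√(m(16)*(-8) + A(-101)) = √(16*(-8) + (-119 + 2*(-101)²)) = √(-128 + (-119 + 2*10201)) = √(-128 + (-119 + 20402)) = √(-128 + 20283) = √20155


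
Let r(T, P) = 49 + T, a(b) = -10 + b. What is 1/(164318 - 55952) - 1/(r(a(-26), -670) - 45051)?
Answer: 38351/1220146977 ≈ 3.1431e-5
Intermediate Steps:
1/(164318 - 55952) - 1/(r(a(-26), -670) - 45051) = 1/(164318 - 55952) - 1/((49 + (-10 - 26)) - 45051) = 1/108366 - 1/((49 - 36) - 45051) = 1/108366 - 1/(13 - 45051) = 1/108366 - 1/(-45038) = 1/108366 - 1*(-1/45038) = 1/108366 + 1/45038 = 38351/1220146977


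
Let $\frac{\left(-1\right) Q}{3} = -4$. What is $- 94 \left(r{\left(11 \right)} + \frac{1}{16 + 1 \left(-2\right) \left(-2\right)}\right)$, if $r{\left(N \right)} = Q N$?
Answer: $- \frac{124127}{10} \approx -12413.0$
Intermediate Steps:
$Q = 12$ ($Q = \left(-3\right) \left(-4\right) = 12$)
$r{\left(N \right)} = 12 N$
$- 94 \left(r{\left(11 \right)} + \frac{1}{16 + 1 \left(-2\right) \left(-2\right)}\right) = - 94 \left(12 \cdot 11 + \frac{1}{16 + 1 \left(-2\right) \left(-2\right)}\right) = - 94 \left(132 + \frac{1}{16 - -4}\right) = - 94 \left(132 + \frac{1}{16 + 4}\right) = - 94 \left(132 + \frac{1}{20}\right) = \left(-94\right) \frac{2641}{20} = - \frac{124127}{10}$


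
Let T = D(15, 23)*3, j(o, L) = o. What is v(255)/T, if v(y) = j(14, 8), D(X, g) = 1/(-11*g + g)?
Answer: -3220/3 ≈ -1073.3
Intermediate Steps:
D(X, g) = -1/(10*g) (D(X, g) = 1/(-10*g) = -1/(10*g))
v(y) = 14
T = -3/230 (T = -⅒/23*3 = -⅒*1/23*3 = -1/230*3 = -3/230 ≈ -0.013043)
v(255)/T = 14/(-3/230) = 14*(-230/3) = -3220/3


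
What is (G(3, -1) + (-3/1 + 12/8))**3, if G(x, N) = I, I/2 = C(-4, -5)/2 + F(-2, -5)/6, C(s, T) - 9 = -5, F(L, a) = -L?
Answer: 6859/216 ≈ 31.755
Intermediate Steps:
C(s, T) = 4 (C(s, T) = 9 - 5 = 4)
I = 14/3 (I = 2*(4/2 - 1*(-2)/6) = 2*(4*(1/2) + 2*(1/6)) = 2*(2 + 1/3) = 2*(7/3) = 14/3 ≈ 4.6667)
G(x, N) = 14/3
(G(3, -1) + (-3/1 + 12/8))**3 = (14/3 + (-3/1 + 12/8))**3 = (14/3 + (-3*1 + 12*(1/8)))**3 = (14/3 + (-3 + 3/2))**3 = (14/3 - 3/2)**3 = (19/6)**3 = 6859/216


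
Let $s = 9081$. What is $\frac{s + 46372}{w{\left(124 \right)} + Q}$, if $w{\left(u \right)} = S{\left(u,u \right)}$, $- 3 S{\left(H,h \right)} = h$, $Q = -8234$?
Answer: $- \frac{166359}{24826} \approx -6.701$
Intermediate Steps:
$S{\left(H,h \right)} = - \frac{h}{3}$
$w{\left(u \right)} = - \frac{u}{3}$
$\frac{s + 46372}{w{\left(124 \right)} + Q} = \frac{9081 + 46372}{\left(- \frac{1}{3}\right) 124 - 8234} = \frac{55453}{- \frac{124}{3} - 8234} = \frac{55453}{- \frac{24826}{3}} = 55453 \left(- \frac{3}{24826}\right) = - \frac{166359}{24826}$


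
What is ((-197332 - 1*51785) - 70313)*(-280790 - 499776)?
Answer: 249336197380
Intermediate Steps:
((-197332 - 1*51785) - 70313)*(-280790 - 499776) = ((-197332 - 51785) - 70313)*(-780566) = (-249117 - 70313)*(-780566) = -319430*(-780566) = 249336197380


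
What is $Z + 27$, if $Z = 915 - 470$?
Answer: $472$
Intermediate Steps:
$Z = 445$ ($Z = 915 - 470 = 445$)
$Z + 27 = 445 + 27 = 472$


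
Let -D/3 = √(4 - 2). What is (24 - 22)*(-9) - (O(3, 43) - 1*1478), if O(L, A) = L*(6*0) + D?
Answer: 1460 + 3*√2 ≈ 1464.2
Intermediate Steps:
D = -3*√2 (D = -3*√(4 - 2) = -3*√2 ≈ -4.2426)
O(L, A) = -3*√2 (O(L, A) = L*(6*0) - 3*√2 = L*0 - 3*√2 = 0 - 3*√2 = -3*√2)
(24 - 22)*(-9) - (O(3, 43) - 1*1478) = (24 - 22)*(-9) - (-3*√2 - 1*1478) = 2*(-9) - (-3*√2 - 1478) = -18 - (-1478 - 3*√2) = -18 + (1478 + 3*√2) = 1460 + 3*√2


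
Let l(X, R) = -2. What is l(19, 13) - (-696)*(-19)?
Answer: -13226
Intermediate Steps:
l(19, 13) - (-696)*(-19) = -2 - (-696)*(-19) = -2 - 87*152 = -2 - 13224 = -13226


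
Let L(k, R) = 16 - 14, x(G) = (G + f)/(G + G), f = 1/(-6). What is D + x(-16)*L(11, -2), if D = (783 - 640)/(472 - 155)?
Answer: 44477/30432 ≈ 1.4615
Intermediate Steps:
f = -⅙ ≈ -0.16667
x(G) = (-⅙ + G)/(2*G) (x(G) = (G - ⅙)/(G + G) = (-⅙ + G)/((2*G)) = (-⅙ + G)*(1/(2*G)) = (-⅙ + G)/(2*G))
D = 143/317 ≈ 0.45110
L(k, R) = 2
D + x(-16)*L(11, -2) = 143/317 + ((1/12)*(-1 + 6*(-16))/(-16))*2 = 143/317 + ((1/12)*(-1/16)*(-1 - 96))*2 = 143/317 + ((1/12)*(-1/16)*(-97))*2 = 143/317 + (97/192)*2 = 143/317 + 97/96 = 44477/30432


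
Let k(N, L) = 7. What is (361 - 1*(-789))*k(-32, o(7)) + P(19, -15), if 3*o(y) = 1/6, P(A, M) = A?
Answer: 8069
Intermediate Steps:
o(y) = 1/18 (o(y) = (1/6)/3 = (1*(⅙))/3 = (⅓)*(⅙) = 1/18)
(361 - 1*(-789))*k(-32, o(7)) + P(19, -15) = (361 - 1*(-789))*7 + 19 = (361 + 789)*7 + 19 = 1150*7 + 19 = 8050 + 19 = 8069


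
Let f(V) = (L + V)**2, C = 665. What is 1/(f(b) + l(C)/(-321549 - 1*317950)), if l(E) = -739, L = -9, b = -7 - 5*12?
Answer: 639499/3693746963 ≈ 0.00017313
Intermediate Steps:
b = -67 (b = -7 - 60 = -67)
f(V) = (-9 + V)**2
1/(f(b) + l(C)/(-321549 - 1*317950)) = 1/((-9 - 67)**2 - 739/(-321549 - 1*317950)) = 1/((-76)**2 - 739/(-321549 - 317950)) = 1/(5776 - 739/(-639499)) = 1/(5776 - 739*(-1/639499)) = 1/(5776 + 739/639499) = 1/(3693746963/639499) = 639499/3693746963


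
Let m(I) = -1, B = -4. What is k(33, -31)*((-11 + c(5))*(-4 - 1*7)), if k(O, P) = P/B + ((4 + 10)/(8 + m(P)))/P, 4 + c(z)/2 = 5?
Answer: 94347/124 ≈ 760.86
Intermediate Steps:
c(z) = 2 (c(z) = -8 + 2*5 = -8 + 10 = 2)
k(O, P) = 2/P - P/4 (k(O, P) = P/(-4) + ((4 + 10)/(8 - 1))/P = P*(-¼) + (14/7)/P = -P/4 + (14*(⅐))/P = -P/4 + 2/P = 2/P - P/4)
k(33, -31)*((-11 + c(5))*(-4 - 1*7)) = (2/(-31) - ¼*(-31))*((-11 + 2)*(-4 - 1*7)) = (2*(-1/31) + 31/4)*(-9*(-4 - 7)) = (-2/31 + 31/4)*(-9*(-11)) = (953/124)*99 = 94347/124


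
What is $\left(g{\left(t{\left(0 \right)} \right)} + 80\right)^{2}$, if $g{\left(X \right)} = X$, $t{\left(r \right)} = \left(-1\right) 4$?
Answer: $5776$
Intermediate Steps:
$t{\left(r \right)} = -4$
$\left(g{\left(t{\left(0 \right)} \right)} + 80\right)^{2} = \left(-4 + 80\right)^{2} = 76^{2} = 5776$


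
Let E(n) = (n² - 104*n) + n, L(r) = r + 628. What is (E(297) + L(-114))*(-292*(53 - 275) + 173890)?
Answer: 13876922248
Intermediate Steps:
L(r) = 628 + r
E(n) = n² - 103*n
(E(297) + L(-114))*(-292*(53 - 275) + 173890) = (297*(-103 + 297) + (628 - 114))*(-292*(53 - 275) + 173890) = (297*194 + 514)*(-292*(-222) + 173890) = (57618 + 514)*(64824 + 173890) = 58132*238714 = 13876922248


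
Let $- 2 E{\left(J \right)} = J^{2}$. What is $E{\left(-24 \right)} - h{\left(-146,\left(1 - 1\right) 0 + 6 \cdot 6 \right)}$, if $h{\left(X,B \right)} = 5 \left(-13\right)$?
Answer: $-223$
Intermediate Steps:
$E{\left(J \right)} = - \frac{J^{2}}{2}$
$h{\left(X,B \right)} = -65$
$E{\left(-24 \right)} - h{\left(-146,\left(1 - 1\right) 0 + 6 \cdot 6 \right)} = - \frac{\left(-24\right)^{2}}{2} - -65 = \left(- \frac{1}{2}\right) 576 + 65 = -288 + 65 = -223$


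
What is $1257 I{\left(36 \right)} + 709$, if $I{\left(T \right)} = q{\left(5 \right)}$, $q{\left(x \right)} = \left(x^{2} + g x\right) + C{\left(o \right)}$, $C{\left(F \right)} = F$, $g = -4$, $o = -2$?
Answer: $4480$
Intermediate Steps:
$q{\left(x \right)} = -2 + x^{2} - 4 x$ ($q{\left(x \right)} = \left(x^{2} - 4 x\right) - 2 = -2 + x^{2} - 4 x$)
$I{\left(T \right)} = 3$ ($I{\left(T \right)} = -2 + 5^{2} - 20 = -2 + 25 - 20 = 3$)
$1257 I{\left(36 \right)} + 709 = 1257 \cdot 3 + 709 = 3771 + 709 = 4480$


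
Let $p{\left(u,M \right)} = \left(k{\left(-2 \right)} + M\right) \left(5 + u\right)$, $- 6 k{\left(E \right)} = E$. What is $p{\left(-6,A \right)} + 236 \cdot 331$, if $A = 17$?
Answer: $\frac{234296}{3} \approx 78099.0$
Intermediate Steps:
$k{\left(E \right)} = - \frac{E}{6}$
$p{\left(u,M \right)} = \left(5 + u\right) \left(\frac{1}{3} + M\right)$ ($p{\left(u,M \right)} = \left(\left(- \frac{1}{6}\right) \left(-2\right) + M\right) \left(5 + u\right) = \left(\frac{1}{3} + M\right) \left(5 + u\right) = \left(5 + u\right) \left(\frac{1}{3} + M\right)$)
$p{\left(-6,A \right)} + 236 \cdot 331 = \left(\frac{5}{3} + 5 \cdot 17 + \frac{1}{3} \left(-6\right) + 17 \left(-6\right)\right) + 236 \cdot 331 = \left(\frac{5}{3} + 85 - 2 - 102\right) + 78116 = - \frac{52}{3} + 78116 = \frac{234296}{3}$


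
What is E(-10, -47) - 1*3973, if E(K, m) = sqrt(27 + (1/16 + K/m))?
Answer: -3973 + 3*sqrt(107113)/188 ≈ -3967.8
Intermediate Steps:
E(K, m) = sqrt(433/16 + K/m) (E(K, m) = sqrt(27 + (1*(1/16) + K/m)) = sqrt(27 + (1/16 + K/m)) = sqrt(433/16 + K/m))
E(-10, -47) - 1*3973 = sqrt(433 + 16*(-10)/(-47))/4 - 1*3973 = sqrt(433 + 16*(-10)*(-1/47))/4 - 3973 = sqrt(433 + 160/47)/4 - 3973 = sqrt(20511/47)/4 - 3973 = (3*sqrt(107113)/47)/4 - 3973 = 3*sqrt(107113)/188 - 3973 = -3973 + 3*sqrt(107113)/188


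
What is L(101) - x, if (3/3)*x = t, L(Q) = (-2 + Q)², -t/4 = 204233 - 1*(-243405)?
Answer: 1800353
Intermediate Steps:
t = -1790552 (t = -4*(204233 - 1*(-243405)) = -4*(204233 + 243405) = -4*447638 = -1790552)
x = -1790552
L(101) - x = (-2 + 101)² - 1*(-1790552) = 99² + 1790552 = 9801 + 1790552 = 1800353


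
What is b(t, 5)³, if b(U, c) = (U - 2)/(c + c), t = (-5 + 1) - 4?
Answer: -1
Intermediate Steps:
t = -8 (t = -4 - 4 = -8)
b(U, c) = (-2 + U)/(2*c) (b(U, c) = (-2 + U)/((2*c)) = (-2 + U)*(1/(2*c)) = (-2 + U)/(2*c))
b(t, 5)³ = ((½)*(-2 - 8)/5)³ = ((½)*(⅕)*(-10))³ = (-1)³ = -1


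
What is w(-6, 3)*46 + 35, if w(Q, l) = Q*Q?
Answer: 1691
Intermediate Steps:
w(Q, l) = Q**2
w(-6, 3)*46 + 35 = (-6)**2*46 + 35 = 36*46 + 35 = 1656 + 35 = 1691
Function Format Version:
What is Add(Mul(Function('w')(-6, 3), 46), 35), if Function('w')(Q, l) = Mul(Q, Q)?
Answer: 1691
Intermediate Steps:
Function('w')(Q, l) = Pow(Q, 2)
Add(Mul(Function('w')(-6, 3), 46), 35) = Add(Mul(Pow(-6, 2), 46), 35) = Add(Mul(36, 46), 35) = Add(1656, 35) = 1691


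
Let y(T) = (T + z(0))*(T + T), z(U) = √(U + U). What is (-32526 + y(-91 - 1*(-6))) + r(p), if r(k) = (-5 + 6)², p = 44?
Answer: -18075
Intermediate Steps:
z(U) = √2*√U (z(U) = √(2*U) = √2*√U)
r(k) = 1 (r(k) = 1² = 1)
y(T) = 2*T² (y(T) = (T + √2*√0)*(T + T) = (T + √2*0)*(2*T) = (T + 0)*(2*T) = T*(2*T) = 2*T²)
(-32526 + y(-91 - 1*(-6))) + r(p) = (-32526 + 2*(-91 - 1*(-6))²) + 1 = (-32526 + 2*(-91 + 6)²) + 1 = (-32526 + 2*(-85)²) + 1 = (-32526 + 2*7225) + 1 = (-32526 + 14450) + 1 = -18076 + 1 = -18075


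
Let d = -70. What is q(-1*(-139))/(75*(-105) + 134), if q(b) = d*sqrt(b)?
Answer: 70*sqrt(139)/7741 ≈ 0.10661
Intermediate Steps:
q(b) = -70*sqrt(b)
q(-1*(-139))/(75*(-105) + 134) = (-70*sqrt(139))/(75*(-105) + 134) = (-70*sqrt(139))/(-7875 + 134) = -70*sqrt(139)/(-7741) = -70*sqrt(139)*(-1/7741) = 70*sqrt(139)/7741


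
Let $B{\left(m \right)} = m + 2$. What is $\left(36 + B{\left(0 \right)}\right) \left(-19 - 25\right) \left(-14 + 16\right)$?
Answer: $-3344$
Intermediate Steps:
$B{\left(m \right)} = 2 + m$
$\left(36 + B{\left(0 \right)}\right) \left(-19 - 25\right) \left(-14 + 16\right) = \left(36 + \left(2 + 0\right)\right) \left(-19 - 25\right) \left(-14 + 16\right) = \left(36 + 2\right) \left(\left(-44\right) 2\right) = 38 \left(-88\right) = -3344$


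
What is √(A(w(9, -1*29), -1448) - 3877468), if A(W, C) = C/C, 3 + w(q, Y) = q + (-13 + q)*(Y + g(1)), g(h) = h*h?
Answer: I*√3877467 ≈ 1969.1*I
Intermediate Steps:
g(h) = h²
w(q, Y) = -3 + q + (1 + Y)*(-13 + q) (w(q, Y) = -3 + (q + (-13 + q)*(Y + 1²)) = -3 + (q + (-13 + q)*(Y + 1)) = -3 + (q + (-13 + q)*(1 + Y)) = -3 + (q + (1 + Y)*(-13 + q)) = -3 + q + (1 + Y)*(-13 + q))
A(W, C) = 1
√(A(w(9, -1*29), -1448) - 3877468) = √(1 - 3877468) = √(-3877467) = I*√3877467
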